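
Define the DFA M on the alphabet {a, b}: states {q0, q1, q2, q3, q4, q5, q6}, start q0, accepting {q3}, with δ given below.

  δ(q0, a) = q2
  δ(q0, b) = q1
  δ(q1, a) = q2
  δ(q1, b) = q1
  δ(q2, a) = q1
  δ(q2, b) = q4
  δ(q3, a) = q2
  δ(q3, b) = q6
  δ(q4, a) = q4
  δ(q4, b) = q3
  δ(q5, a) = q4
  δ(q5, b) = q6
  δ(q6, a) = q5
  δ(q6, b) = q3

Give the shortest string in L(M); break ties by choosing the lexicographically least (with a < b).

abb

A breadth-first search from q0 reaches an accepting state first via the path q0 → q2 → q4 → q3 on input abb.
No string of length < 3 is accepted (BFS exhausts all shorter strings without reaching an accepting state), and abb is the lexicographically least accepting string of length 3.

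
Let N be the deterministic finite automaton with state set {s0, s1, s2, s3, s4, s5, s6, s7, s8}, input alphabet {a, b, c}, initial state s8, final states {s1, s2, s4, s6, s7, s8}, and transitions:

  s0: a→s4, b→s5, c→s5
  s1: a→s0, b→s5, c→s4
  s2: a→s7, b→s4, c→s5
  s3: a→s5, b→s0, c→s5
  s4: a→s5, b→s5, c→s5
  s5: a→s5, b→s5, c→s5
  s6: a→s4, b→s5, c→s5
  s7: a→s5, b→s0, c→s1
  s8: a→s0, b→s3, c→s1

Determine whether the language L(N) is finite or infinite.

The useful states (reachable from s8 and able to reach an accepting state) are {s0, s1, s3, s4, s8}.
Restricted to these states the transition graph has no cycle, so every accepting path has bounded length and L is finite.

finite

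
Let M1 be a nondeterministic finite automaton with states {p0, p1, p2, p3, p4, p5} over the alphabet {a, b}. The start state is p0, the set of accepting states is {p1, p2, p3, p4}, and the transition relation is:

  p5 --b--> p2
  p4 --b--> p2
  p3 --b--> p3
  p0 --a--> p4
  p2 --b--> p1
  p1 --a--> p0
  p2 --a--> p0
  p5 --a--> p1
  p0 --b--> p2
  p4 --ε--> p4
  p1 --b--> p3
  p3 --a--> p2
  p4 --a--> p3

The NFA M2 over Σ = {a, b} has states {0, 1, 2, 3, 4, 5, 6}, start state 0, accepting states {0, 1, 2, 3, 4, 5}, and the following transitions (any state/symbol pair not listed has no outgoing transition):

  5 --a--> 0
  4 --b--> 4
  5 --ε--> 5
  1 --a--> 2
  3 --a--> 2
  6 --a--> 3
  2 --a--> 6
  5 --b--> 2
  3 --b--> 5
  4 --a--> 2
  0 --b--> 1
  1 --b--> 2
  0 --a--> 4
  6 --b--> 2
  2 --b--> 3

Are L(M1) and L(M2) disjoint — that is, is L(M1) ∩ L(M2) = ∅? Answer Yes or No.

The string a is accepted by both M1 and M2.
Hence L(M1) ∩ L(M2) ≠ ∅.

No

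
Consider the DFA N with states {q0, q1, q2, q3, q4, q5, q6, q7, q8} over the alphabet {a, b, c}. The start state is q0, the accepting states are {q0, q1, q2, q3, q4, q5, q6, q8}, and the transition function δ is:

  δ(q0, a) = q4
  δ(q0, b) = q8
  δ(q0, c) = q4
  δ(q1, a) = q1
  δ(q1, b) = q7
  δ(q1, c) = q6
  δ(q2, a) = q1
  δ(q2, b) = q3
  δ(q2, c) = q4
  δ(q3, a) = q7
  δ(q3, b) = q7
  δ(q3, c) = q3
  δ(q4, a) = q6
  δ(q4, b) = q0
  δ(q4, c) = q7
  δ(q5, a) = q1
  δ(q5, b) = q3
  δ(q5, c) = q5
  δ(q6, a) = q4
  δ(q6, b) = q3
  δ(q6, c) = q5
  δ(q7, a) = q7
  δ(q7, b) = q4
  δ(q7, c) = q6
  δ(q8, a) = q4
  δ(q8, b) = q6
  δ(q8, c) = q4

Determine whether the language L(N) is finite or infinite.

infinite

State q0 is reachable from the start and can reach an accepting state, and it lies on the cycle q0 → q8 → q4 → q0.
Traversing that cycle any number of times yields accepted strings of unbounded length, so the language is infinite.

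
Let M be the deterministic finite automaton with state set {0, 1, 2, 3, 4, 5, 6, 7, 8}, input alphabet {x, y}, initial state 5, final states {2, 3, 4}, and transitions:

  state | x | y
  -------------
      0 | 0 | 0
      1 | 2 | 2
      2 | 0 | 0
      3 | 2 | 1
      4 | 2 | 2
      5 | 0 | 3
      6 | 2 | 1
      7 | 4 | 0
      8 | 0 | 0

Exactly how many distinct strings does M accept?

4

The useful subgraph on states {1, 2, 3, 5} is acyclic, so L(M) is finite; the longest accepting path visits 4 useful states, giving maximum string length 3.
Counting accepting paths from 5 by length: 1 of length 1, 1 of length 2, 2 of length 3. Total 4.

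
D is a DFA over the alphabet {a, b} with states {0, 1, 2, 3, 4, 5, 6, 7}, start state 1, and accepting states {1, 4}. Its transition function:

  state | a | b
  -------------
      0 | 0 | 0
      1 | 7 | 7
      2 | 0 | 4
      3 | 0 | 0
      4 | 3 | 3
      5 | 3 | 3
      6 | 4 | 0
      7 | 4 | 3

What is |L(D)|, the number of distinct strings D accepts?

3

The useful subgraph on states {1, 4, 7} is acyclic, so L(D) is finite; the longest accepting path visits 3 useful states, giving maximum string length 2.
Counting accepting paths from 1 by length: 1 of length 0, 2 of length 2. Total 3.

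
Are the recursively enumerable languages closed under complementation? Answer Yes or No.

If both L and its complement were r.e., running the two recognisers in parallel would decide L, so L would be recursive; but there are r.e. languages that are not recursive (e.g. the halting problem), and their complements are therefore not r.e.

No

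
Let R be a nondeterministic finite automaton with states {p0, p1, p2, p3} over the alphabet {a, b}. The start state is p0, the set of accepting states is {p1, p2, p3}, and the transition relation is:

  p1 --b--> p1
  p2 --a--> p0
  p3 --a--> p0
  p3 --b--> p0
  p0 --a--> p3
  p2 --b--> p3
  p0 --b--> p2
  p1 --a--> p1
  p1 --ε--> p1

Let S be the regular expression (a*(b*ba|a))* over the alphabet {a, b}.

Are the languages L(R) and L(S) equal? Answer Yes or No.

No

The string b is accepted by R but rejected by S.
So L(R) ≠ L(S).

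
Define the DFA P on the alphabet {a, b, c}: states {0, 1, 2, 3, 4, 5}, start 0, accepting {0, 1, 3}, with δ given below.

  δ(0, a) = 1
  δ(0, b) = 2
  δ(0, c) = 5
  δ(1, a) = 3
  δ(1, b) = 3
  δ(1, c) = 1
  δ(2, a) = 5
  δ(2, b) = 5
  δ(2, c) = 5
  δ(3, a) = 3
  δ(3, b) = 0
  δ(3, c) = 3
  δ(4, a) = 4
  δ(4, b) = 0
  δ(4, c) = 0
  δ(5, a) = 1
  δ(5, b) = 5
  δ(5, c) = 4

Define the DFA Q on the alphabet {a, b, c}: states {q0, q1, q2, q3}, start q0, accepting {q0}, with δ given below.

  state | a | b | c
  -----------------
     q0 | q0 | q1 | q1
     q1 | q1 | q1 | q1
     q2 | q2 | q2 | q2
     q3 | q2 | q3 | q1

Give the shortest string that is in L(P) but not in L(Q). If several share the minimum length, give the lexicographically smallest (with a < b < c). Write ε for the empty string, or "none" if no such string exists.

The string ab is accepted by P but not by Q.
No shorter string lies in the difference, and ab is the lexicographically first length-2 string in L(P) \ L(Q).

ab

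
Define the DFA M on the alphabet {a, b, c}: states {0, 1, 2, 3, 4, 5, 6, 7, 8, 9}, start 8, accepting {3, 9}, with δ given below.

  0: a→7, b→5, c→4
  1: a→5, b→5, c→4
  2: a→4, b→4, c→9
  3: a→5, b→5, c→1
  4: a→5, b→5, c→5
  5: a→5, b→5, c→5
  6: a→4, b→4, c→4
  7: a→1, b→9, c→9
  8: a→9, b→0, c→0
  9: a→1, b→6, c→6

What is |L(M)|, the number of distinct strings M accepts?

The useful subgraph on states {0, 7, 8, 9} is acyclic, so L(M) is finite; the longest accepting path visits 4 useful states, giving maximum string length 3.
Counting accepting paths from 8 by length: 1 of length 1, 4 of length 3. Total 5.

5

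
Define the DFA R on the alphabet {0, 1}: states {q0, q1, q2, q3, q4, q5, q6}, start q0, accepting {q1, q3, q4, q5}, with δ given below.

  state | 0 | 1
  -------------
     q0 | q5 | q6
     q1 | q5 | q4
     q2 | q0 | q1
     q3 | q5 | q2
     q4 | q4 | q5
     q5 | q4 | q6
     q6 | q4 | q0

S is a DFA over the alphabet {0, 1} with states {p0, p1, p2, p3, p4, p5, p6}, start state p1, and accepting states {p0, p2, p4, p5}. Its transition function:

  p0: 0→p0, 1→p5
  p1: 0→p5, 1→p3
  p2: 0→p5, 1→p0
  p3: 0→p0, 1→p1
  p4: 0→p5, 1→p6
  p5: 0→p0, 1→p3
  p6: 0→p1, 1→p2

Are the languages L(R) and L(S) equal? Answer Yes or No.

Exploring the product automaton R × S from the start pair (q0, p1), following both machines on each input symbol, reaches 4 state pairs: (q0, p1), (q5, p5), (q6, p3), (q4, p0).
R accepts in {q1, q3, q4, q5} and S accepts in {p0, p2, p4, p5}. In every reachable pair the two components are either both accepting — (q5, p5), (q4, p0) — or both non-accepting, so no string is accepted by exactly one of the machines: L(R) \ L(S) and L(S) \ L(R) are both empty.
Hence every string is accepted by R iff it is accepted by S, and the two languages coincide.

Yes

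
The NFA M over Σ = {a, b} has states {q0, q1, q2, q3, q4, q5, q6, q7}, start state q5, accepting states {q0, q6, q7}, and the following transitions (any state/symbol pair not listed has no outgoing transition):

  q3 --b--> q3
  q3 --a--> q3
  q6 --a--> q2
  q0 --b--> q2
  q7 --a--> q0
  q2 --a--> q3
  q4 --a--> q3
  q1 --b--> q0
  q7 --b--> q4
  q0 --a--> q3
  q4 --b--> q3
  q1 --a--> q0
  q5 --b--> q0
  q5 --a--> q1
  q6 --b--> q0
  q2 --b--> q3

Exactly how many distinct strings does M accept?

3

The useful subgraph on states {q0, q1, q5} is acyclic, so L(M) is finite; the longest accepting path visits 3 useful states, giving maximum string length 2.
Counting accepting paths from q5 by length: 1 of length 1, 2 of length 2. Total 3.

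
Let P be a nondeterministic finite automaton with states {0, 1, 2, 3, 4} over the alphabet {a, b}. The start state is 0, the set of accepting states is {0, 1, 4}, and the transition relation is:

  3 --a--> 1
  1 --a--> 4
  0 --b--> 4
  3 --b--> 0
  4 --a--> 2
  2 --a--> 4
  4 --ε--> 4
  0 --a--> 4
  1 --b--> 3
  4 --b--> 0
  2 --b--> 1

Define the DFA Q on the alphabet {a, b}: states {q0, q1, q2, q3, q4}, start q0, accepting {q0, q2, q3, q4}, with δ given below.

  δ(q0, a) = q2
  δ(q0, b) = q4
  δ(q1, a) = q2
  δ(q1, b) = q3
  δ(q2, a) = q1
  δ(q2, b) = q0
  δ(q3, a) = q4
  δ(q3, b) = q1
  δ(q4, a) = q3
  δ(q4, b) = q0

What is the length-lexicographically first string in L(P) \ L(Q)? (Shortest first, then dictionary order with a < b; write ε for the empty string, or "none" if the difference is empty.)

The string bab is accepted by P but not by Q.
No shorter string lies in the difference, and bab is the lexicographically first length-3 string in L(P) \ L(Q).

bab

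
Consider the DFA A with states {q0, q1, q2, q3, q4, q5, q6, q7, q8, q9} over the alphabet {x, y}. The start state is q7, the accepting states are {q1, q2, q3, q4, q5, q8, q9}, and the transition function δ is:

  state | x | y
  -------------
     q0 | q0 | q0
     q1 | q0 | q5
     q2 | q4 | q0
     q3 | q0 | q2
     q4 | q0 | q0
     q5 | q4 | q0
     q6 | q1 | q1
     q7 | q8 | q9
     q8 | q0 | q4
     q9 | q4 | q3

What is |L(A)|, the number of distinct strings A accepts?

7

The useful subgraph on states {q2, q3, q4, q7, q8, q9} is acyclic, so L(A) is finite; the longest accepting path visits 5 useful states, giving maximum string length 4.
Counting accepting paths from q7 by length: 2 of length 1, 3 of length 2, 1 of length 3, 1 of length 4. Total 7.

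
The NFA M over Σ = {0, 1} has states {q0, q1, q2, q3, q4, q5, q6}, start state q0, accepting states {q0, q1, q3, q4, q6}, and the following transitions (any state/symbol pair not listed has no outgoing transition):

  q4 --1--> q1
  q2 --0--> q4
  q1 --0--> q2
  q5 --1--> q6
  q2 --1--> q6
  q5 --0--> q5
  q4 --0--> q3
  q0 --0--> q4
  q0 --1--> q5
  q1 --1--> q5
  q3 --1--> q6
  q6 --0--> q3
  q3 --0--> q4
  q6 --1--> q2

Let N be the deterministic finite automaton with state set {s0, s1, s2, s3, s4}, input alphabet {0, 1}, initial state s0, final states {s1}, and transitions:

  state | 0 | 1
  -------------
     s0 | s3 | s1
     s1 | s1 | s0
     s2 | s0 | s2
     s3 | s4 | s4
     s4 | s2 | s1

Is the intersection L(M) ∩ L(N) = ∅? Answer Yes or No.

The string 001 is accepted by both M and N.
Hence L(M) ∩ L(N) ≠ ∅.

No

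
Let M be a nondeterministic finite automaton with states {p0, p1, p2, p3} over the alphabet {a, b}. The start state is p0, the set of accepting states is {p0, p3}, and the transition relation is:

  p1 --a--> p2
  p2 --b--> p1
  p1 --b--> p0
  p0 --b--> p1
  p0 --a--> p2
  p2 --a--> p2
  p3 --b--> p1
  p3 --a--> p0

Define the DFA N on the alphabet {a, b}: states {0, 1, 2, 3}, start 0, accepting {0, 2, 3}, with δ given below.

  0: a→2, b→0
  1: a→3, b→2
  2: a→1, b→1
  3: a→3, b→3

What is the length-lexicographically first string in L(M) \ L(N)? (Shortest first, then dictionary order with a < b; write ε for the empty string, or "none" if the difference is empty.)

The string aabb is accepted by M but not by N.
No shorter string lies in the difference, and aabb is the lexicographically first length-4 string in L(M) \ L(N).

aabb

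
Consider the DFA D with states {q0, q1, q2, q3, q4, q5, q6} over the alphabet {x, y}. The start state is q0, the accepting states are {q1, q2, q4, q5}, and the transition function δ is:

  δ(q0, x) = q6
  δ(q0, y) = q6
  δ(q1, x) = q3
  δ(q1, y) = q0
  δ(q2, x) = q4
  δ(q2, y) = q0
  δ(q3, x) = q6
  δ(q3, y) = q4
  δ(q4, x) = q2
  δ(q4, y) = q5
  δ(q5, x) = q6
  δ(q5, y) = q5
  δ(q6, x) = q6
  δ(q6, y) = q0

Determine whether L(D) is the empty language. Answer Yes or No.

The states reachable from the start state are {q0, q6}.
None of the accepting states {q1, q2, q4, q5} is reachable, so no string is accepted and L(D) = ∅.

Yes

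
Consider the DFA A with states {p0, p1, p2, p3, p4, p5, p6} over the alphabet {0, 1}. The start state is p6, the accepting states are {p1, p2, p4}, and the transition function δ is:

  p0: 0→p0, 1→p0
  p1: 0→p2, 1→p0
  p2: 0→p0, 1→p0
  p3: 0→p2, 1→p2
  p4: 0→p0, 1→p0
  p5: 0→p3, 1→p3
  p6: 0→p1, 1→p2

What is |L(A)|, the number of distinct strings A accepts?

The useful subgraph on states {p1, p2, p6} is acyclic, so L(A) is finite; the longest accepting path visits 3 useful states, giving maximum string length 2.
Counting accepting paths from p6 by length: 2 of length 1, 1 of length 2. Total 3.

3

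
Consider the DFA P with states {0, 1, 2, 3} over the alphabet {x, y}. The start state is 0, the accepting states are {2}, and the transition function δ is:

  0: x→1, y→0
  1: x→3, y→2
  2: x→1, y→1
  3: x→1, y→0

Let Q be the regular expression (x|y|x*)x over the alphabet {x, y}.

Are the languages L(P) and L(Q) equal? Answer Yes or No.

The string xy is accepted by P but rejected by Q.
So L(P) ≠ L(Q).

No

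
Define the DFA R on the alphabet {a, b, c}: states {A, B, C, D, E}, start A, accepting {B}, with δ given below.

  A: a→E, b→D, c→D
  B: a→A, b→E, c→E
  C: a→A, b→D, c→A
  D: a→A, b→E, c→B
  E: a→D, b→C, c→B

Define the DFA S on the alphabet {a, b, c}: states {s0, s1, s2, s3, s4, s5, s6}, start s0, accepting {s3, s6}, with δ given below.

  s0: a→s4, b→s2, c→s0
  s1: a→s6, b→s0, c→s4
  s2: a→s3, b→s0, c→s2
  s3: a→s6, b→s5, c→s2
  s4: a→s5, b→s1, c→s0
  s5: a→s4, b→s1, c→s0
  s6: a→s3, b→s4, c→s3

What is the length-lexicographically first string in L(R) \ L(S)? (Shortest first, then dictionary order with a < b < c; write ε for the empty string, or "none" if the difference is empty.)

The string ac is accepted by R but not by S.
No shorter string lies in the difference, and ac is the lexicographically first length-2 string in L(R) \ L(S).

ac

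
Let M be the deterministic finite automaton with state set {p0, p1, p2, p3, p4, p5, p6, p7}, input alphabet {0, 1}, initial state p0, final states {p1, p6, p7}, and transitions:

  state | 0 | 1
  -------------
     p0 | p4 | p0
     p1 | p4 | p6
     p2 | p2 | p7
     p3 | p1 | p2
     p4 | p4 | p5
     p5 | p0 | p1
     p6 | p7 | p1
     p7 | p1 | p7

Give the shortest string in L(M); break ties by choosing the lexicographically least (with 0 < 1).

A breadth-first search from p0 reaches an accepting state first via the path p0 → p4 → p5 → p1 on input 011.
No string of length < 3 is accepted (BFS exhausts all shorter strings without reaching an accepting state), and 011 is the lexicographically least accepting string of length 3.

011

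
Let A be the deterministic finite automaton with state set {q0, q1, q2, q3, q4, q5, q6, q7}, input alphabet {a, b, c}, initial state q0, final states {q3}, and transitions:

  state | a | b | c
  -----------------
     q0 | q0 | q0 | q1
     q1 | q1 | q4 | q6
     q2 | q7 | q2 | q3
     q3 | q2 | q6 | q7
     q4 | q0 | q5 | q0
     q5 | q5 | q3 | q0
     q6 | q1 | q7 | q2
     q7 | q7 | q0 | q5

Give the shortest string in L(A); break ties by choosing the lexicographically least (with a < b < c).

A breadth-first search from q0 reaches an accepting state first via the path q0 → q1 → q4 → q5 → q3 on input cbbb.
No string of length < 4 is accepted (BFS exhausts all shorter strings without reaching an accepting state), and cbbb is the lexicographically least accepting string of length 4.

cbbb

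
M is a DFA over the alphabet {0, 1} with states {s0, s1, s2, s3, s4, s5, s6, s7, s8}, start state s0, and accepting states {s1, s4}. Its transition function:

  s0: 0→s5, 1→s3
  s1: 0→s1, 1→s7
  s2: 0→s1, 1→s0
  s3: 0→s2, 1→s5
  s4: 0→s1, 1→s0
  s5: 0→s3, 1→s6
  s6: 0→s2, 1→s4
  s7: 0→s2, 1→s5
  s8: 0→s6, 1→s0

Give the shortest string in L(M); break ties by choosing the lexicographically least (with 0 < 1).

A breadth-first search from s0 reaches an accepting state first via the path s0 → s5 → s6 → s4 on input 011.
No string of length < 3 is accepted (BFS exhausts all shorter strings without reaching an accepting state), and 011 is the lexicographically least accepting string of length 3.

011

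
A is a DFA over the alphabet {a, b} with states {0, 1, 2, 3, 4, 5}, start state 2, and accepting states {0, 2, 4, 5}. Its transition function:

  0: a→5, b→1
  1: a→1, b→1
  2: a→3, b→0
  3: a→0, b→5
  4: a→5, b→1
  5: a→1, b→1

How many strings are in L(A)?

The useful subgraph on states {0, 2, 3, 5} is acyclic, so L(A) is finite; the longest accepting path visits 4 useful states, giving maximum string length 3.
Counting accepting paths from 2 by length: 1 of length 0, 1 of length 1, 3 of length 2, 1 of length 3. Total 6.

6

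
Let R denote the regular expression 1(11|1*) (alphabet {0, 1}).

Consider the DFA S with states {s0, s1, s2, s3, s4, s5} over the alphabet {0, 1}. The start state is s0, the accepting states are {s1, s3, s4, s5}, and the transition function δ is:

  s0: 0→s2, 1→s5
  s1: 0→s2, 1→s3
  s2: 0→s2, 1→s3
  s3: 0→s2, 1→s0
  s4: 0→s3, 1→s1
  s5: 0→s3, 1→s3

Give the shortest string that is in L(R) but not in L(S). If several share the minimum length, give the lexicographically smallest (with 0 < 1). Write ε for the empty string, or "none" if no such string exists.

111

The string 111 is accepted by R but not by S.
No shorter string lies in the difference, and 111 is the lexicographically first length-3 string in L(R) \ L(S).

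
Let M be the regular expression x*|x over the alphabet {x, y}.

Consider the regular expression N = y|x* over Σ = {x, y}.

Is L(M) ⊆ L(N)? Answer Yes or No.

Yes

Converting the expression M to a DFA (subset construction, then merging equivalent states) gives the minimal DFA with states {m0, m1}, start state m0, accepting states {m0} and transitions m0: x→m0, y→m1; m1: x→m1, y→m1.
Converting the expression N to a DFA (subset construction, then merging equivalent states) gives the minimal DFA with states {n0, n1, n2, n3}, start state n0, accepting states {n0, n1, n2} and transitions n0: x→n1, y→n2; n1: x→n1, y→n3; n2: x→n3, y→n3; n3: x→n3, y→n3.
Exploring the product automaton M × N from the start pair (m0, n0), following both machines on each input symbol, reaches 4 state pairs: (m0, n0), (m0, n1), (m1, n2), (m1, n3).
M accepts in {m0} and N accepts in {n0, n1, n2}. The reachable pairs whose M-component is accepting are (m0, n0), (m0, n1); in each of them the N-component is accepting too, so the product for L(M) \ L(N) (M-component accepting, N-component rejecting) has no reachable accepting pair and the difference is empty.
Hence every string in L(M) is also in L(N).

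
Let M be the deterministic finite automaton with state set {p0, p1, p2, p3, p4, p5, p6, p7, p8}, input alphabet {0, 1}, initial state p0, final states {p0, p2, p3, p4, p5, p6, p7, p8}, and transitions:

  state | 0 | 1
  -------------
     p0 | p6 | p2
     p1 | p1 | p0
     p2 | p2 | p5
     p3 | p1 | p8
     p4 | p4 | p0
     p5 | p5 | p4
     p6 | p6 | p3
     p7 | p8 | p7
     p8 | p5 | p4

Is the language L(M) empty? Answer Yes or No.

The empty string ε is accepted: the run p0 ends in the accepting state p0.
Since at least one string is accepted, L(M) is not empty.

No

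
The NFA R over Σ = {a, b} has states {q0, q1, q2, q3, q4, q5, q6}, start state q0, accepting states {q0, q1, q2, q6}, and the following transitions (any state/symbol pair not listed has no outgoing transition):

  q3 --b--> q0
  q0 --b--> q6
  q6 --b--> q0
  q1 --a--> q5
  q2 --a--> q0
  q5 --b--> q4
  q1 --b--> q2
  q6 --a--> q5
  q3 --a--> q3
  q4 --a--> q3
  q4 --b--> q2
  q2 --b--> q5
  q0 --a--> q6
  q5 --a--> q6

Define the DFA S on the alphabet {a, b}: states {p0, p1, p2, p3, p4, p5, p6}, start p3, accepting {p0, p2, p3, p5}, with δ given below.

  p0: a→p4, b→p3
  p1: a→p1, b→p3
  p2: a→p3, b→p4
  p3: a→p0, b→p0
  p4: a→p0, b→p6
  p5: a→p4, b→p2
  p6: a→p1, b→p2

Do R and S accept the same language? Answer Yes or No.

Exploring the product automaton R × S from the start pair (q0, p3), following both machines on each input symbol, reaches 6 state pairs: (q0, p3), (q6, p0), (q5, p4), (q4, p6), (q3, p1), (q2, p2).
R accepts in {q0, q1, q2, q6} and S accepts in {p0, p2, p3, p5}. In every reachable pair the two components are either both accepting — (q0, p3), (q6, p0), (q2, p2) — or both non-accepting, so no string is accepted by exactly one of the machines: L(R) \ L(S) and L(S) \ L(R) are both empty.
Hence every string is accepted by R iff it is accepted by S, and the two languages coincide.

Yes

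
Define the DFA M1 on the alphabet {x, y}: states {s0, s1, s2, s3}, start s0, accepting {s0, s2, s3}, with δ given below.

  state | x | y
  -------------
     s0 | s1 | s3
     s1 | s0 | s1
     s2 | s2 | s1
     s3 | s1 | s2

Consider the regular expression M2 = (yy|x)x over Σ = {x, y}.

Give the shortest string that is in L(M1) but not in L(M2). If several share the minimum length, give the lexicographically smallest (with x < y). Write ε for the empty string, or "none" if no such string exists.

The empty string ε is accepted by M1 but not by M2.
Since ε is the unique shortest string, it is the required witness.

ε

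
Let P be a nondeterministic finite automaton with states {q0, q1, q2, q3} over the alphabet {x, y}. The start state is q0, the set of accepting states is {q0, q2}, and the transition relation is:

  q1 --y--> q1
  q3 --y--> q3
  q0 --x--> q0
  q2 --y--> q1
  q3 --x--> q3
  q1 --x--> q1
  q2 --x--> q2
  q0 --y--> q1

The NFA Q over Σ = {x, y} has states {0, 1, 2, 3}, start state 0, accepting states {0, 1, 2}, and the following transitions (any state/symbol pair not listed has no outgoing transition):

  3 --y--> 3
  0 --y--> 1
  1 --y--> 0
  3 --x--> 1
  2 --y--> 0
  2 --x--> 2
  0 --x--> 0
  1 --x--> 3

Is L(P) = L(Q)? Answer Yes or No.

No

The string y is accepted by Q but rejected by P.
So L(P) ≠ L(Q).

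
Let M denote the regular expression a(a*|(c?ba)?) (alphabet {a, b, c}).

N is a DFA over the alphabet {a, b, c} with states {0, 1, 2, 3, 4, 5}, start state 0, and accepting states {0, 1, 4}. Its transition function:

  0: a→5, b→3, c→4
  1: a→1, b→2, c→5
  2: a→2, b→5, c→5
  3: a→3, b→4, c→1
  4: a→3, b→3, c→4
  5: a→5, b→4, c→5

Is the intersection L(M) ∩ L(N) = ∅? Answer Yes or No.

Converting the expression M to a DFA (subset construction, then merging equivalent states) gives the minimal DFA with states {m0, m1, m2, m3, m4, m5, m6}, start state m0, accepting states {m1, m3, m6} and transitions m0: a→m1, b→m2, c→m2; m1: a→m3, b→m4, c→m5; m2: a→m2, b→m2, c→m2; m3: a→m3, b→m2, c→m2; m4: a→m6, b→m2, c→m2; m5: a→m2, b→m4, c→m2; m6: a→m2, b→m2, c→m2.
Exploring the product automaton M × N from the start pair (m0, 0), following both machines on each input symbol, reaches 11 state pairs: (m0, 0), (m1, 5), (m2, 3), (m2, 4), (m3, 5), (m4, 4), (m5, 5), (m2, 1), (m2, 5), (m6, 3), (m2, 2).
M accepts in {m1, m3, m6} and N accepts in {0, 1, 4}; no reachable pair has both components accepting, so no string drives both machines to acceptance simultaneously and L(M) ∩ L(N) = ∅.
So no string is accepted by both, and the intersection is empty.

Yes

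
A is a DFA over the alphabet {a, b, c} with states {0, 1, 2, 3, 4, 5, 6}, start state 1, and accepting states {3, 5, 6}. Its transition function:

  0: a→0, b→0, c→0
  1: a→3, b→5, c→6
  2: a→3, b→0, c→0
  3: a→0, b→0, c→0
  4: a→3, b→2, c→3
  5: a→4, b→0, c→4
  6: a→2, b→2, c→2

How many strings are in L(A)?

The useful subgraph on states {1, 2, 3, 4, 5, 6} is acyclic, so L(A) is finite; the longest accepting path visits 5 useful states, giving maximum string length 4.
Counting accepting paths from 1 by length: 3 of length 1, 7 of length 3, 2 of length 4. Total 12.

12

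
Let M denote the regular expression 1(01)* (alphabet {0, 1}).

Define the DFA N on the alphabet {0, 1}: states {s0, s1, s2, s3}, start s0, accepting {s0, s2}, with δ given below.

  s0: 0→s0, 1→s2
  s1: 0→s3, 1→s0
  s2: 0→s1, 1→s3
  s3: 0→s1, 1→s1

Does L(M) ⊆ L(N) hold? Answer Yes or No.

Converting the expression M to a DFA (subset construction, then merging equivalent states) gives the minimal DFA with states {m0, m1, m2}, start state m0, accepting states {m2} and transitions m0: 0→m1, 1→m2; m1: 0→m1, 1→m1; m2: 0→m0, 1→m1.
Exploring the product automaton M × N from the start pair (m0, s0), following both machines on each input symbol, reaches 8 state pairs: (m0, s0), (m1, s0), (m2, s2), (m1, s2), (m0, s1), (m1, s3), (m1, s1), (m2, s0).
M accepts in {m2} and N accepts in {s0, s2}. The reachable pairs whose M-component is accepting are (m2, s2), (m2, s0); in each of them the N-component is accepting too, so the product for L(M) \ L(N) (M-component accepting, N-component rejecting) has no reachable accepting pair and the difference is empty.
Hence every string in L(M) is also in L(N).

Yes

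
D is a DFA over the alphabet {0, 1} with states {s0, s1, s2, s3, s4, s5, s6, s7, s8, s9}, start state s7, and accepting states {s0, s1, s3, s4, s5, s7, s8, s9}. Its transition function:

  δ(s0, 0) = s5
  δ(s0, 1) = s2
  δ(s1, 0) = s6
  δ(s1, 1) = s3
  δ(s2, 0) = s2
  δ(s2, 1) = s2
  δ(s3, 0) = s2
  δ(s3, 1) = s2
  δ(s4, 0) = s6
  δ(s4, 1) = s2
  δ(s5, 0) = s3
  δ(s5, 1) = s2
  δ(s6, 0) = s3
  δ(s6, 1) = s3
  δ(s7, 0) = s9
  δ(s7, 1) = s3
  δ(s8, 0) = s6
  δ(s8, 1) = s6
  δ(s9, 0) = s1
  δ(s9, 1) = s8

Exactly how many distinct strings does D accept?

12

The useful subgraph on states {s1, s3, s6, s7, s8, s9} is acyclic, so L(D) is finite; the longest accepting path visits 5 useful states, giving maximum string length 4.
Counting accepting paths from s7 by length: 1 of length 0, 2 of length 1, 2 of length 2, 1 of length 3, 6 of length 4. Total 12.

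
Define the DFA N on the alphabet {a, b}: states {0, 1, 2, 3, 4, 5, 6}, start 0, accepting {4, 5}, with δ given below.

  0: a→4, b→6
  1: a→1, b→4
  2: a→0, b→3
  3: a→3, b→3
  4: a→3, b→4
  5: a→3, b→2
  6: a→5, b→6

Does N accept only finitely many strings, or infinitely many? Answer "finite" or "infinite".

State 4 is reachable from the start and can reach an accepting state, and it lies on the cycle 4 → 4.
Traversing that cycle any number of times yields accepted strings of unbounded length, so the language is infinite.

infinite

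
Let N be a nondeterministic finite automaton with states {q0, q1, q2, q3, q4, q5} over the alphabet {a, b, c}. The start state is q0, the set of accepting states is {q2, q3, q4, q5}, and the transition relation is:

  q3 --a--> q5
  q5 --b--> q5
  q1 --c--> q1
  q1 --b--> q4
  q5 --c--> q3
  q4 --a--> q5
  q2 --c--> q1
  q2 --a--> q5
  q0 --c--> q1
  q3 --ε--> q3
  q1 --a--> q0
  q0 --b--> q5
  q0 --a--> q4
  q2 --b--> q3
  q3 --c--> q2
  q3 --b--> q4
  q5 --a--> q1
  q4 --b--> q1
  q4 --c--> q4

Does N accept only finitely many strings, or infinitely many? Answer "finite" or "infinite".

State q0 is reachable from the start and can reach an accepting state, and it lies on the cycle q0 → q1 → q0.
Traversing that cycle any number of times yields accepted strings of unbounded length, so the language is infinite.

infinite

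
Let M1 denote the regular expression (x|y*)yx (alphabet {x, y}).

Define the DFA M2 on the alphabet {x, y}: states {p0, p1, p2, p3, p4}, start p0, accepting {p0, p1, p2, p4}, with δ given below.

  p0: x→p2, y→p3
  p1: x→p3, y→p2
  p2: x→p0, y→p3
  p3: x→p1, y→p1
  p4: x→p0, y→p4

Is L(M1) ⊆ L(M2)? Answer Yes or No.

The string yyx is in L(M1) but not in L(M2).
So L(M1) ⊄ L(M2).

No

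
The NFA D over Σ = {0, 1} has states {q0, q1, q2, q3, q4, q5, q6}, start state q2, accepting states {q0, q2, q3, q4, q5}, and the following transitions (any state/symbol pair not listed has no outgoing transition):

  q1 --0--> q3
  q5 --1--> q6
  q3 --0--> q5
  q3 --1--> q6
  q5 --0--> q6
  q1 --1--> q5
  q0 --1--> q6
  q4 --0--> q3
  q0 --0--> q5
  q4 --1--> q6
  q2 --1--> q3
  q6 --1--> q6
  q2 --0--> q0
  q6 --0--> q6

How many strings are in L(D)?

5

The useful subgraph on states {q0, q2, q3, q5} is acyclic, so L(D) is finite; the longest accepting path visits 3 useful states, giving maximum string length 2.
Counting accepting paths from q2 by length: 1 of length 0, 2 of length 1, 2 of length 2. Total 5.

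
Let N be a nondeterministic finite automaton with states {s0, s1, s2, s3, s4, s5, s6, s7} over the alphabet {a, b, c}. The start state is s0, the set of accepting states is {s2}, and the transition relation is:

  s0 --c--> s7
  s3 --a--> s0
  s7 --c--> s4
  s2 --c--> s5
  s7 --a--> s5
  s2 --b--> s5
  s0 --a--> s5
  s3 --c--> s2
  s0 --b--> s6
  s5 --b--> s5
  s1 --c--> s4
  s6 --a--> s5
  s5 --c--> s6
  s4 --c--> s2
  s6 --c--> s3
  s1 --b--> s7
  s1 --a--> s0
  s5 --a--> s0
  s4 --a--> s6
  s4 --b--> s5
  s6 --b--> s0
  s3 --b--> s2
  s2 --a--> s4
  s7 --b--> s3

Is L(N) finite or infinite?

State s0 is reachable from the start and can reach an accepting state, and it lies on the cycle s0 → s5 → s0.
Traversing that cycle any number of times yields accepted strings of unbounded length, so the language is infinite.

infinite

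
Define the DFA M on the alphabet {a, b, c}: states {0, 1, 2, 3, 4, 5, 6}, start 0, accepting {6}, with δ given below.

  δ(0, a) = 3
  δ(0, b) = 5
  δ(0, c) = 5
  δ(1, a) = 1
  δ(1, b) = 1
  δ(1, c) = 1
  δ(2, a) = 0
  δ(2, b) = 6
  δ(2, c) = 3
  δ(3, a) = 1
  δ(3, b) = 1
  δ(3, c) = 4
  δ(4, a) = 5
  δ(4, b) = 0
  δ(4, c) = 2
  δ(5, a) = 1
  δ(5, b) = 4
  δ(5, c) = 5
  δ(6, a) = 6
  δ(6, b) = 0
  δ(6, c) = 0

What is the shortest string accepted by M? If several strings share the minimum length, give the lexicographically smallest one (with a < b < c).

accb

A breadth-first search from 0 reaches an accepting state first via the path 0 → 3 → 4 → 2 → 6 on input accb.
No string of length < 4 is accepted (BFS exhausts all shorter strings without reaching an accepting state), and accb is the lexicographically least accepting string of length 4.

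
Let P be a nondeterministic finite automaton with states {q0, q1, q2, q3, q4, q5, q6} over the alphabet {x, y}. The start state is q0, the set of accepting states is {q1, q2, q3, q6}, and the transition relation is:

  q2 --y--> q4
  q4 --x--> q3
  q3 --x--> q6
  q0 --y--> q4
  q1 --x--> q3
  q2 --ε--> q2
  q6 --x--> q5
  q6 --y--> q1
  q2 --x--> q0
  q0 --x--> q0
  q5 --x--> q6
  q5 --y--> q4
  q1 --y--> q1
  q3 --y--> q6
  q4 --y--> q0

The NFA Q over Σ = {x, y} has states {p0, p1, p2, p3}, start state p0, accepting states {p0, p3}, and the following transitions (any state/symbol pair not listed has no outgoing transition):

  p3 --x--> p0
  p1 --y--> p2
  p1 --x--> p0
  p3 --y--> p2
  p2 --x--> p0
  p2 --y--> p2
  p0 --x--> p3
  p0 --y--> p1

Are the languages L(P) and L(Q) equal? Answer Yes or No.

The string yxy is accepted by P but rejected by Q.
So L(P) ≠ L(Q).

No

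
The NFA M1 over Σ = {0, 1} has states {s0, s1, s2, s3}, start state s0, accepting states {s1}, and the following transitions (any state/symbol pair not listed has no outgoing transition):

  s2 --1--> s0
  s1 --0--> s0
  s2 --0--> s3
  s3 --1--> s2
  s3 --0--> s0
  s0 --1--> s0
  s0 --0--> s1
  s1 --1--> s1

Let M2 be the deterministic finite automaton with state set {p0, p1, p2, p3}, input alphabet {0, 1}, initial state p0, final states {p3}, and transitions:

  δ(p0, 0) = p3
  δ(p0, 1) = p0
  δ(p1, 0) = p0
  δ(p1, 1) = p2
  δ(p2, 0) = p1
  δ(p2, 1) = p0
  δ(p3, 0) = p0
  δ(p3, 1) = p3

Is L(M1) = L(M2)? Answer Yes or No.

Yes

Exploring the product automaton M1 × M2 from the start pair (s0, p0), following both machines on each input symbol, reaches 2 state pairs: (s0, p0), (s1, p3).
M1 accepts in {s1} and M2 accepts in {p3}. In every reachable pair the two components are either both accepting — (s1, p3) — or both non-accepting, so no string is accepted by exactly one of the machines: L(M1) \ L(M2) and L(M2) \ L(M1) are both empty.
Hence every string is accepted by M1 iff it is accepted by M2, and the two languages coincide.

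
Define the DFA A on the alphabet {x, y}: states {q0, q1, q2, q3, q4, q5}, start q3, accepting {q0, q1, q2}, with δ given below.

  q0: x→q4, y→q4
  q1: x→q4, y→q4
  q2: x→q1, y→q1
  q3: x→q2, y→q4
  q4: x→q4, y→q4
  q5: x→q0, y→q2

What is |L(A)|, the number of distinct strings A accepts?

3

The useful subgraph on states {q1, q2, q3} is acyclic, so L(A) is finite; the longest accepting path visits 3 useful states, giving maximum string length 2.
Counting accepting paths from q3 by length: 1 of length 1, 2 of length 2. Total 3.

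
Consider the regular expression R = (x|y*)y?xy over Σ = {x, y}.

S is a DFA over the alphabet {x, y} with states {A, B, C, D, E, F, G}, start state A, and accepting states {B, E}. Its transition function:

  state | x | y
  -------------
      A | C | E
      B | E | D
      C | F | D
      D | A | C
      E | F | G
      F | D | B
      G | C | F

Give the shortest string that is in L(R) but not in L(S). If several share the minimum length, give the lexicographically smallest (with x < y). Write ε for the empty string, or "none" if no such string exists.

xy

The string xy is accepted by R but not by S.
No shorter string lies in the difference, and xy is the lexicographically first length-2 string in L(R) \ L(S).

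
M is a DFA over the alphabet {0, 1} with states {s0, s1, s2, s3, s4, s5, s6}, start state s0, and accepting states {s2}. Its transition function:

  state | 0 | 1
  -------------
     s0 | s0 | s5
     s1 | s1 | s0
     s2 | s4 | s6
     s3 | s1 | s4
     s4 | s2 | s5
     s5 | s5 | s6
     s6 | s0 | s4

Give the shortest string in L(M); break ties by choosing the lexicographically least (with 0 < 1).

1110

A breadth-first search from s0 reaches an accepting state first via the path s0 → s5 → s6 → s4 → s2 on input 1110.
No string of length < 4 is accepted (BFS exhausts all shorter strings without reaching an accepting state), and 1110 is the lexicographically least accepting string of length 4.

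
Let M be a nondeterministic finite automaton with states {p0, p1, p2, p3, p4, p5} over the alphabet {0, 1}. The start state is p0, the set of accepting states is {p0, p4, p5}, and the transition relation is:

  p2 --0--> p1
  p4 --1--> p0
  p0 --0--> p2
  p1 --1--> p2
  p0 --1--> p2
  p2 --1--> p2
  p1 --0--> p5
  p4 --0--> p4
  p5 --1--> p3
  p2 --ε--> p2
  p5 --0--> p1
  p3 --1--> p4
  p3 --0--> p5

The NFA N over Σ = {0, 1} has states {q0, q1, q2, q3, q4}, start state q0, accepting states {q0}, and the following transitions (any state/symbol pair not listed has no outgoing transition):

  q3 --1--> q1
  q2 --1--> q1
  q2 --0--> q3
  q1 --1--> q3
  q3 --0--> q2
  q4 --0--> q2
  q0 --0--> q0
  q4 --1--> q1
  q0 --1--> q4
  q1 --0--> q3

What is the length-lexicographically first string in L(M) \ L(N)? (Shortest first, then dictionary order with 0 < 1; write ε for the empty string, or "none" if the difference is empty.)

The string 100 is accepted by M but not by N.
No shorter string lies in the difference, and 100 is the lexicographically first length-3 string in L(M) \ L(N).

100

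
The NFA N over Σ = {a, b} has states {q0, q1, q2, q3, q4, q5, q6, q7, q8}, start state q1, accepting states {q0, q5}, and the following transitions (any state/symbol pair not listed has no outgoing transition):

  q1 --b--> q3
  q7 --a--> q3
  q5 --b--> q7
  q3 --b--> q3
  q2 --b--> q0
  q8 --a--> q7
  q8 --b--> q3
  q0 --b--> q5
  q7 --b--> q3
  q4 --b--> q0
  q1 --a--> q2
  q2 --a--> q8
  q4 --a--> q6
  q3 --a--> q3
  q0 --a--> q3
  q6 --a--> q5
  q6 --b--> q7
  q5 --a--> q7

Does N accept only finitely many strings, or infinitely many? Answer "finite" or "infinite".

finite

The useful states (reachable from q1 and able to reach an accepting state) are {q0, q1, q2, q5}.
Restricted to these states the transition graph has no cycle, so every accepting path has bounded length and L is finite.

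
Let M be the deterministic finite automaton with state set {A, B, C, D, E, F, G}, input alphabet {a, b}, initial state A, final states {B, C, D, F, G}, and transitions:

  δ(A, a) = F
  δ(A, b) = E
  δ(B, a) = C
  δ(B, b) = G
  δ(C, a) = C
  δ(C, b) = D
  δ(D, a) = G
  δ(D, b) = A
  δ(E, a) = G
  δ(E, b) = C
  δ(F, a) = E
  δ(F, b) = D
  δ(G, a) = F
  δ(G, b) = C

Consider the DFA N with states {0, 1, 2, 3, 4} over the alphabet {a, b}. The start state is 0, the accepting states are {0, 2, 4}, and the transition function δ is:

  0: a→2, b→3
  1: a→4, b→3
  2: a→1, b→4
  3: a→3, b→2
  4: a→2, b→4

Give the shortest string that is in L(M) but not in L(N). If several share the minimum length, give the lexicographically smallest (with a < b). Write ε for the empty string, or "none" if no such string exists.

ba

The string ba is accepted by M but not by N.
No shorter string lies in the difference, and ba is the lexicographically first length-2 string in L(M) \ L(N).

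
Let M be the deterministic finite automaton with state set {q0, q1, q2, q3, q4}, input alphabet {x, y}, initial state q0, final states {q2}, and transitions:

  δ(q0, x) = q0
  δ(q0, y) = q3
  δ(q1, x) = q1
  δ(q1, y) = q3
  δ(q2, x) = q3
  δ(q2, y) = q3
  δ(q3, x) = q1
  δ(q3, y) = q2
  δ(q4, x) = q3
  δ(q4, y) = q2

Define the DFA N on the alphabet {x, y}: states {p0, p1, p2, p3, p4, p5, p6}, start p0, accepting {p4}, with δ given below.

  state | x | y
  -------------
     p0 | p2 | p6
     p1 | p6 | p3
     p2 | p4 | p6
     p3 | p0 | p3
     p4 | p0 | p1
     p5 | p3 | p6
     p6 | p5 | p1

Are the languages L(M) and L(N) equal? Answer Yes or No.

The string yy is accepted by M but rejected by N.
So L(M) ≠ L(N).

No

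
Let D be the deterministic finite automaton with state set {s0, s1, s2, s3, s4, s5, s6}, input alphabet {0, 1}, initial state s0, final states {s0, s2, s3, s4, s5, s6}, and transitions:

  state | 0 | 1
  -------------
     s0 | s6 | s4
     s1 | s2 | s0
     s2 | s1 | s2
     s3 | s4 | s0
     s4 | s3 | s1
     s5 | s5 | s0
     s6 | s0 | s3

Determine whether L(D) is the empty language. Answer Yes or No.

No

The empty string ε is accepted: the run s0 ends in the accepting state s0.
Since at least one string is accepted, L(D) is not empty.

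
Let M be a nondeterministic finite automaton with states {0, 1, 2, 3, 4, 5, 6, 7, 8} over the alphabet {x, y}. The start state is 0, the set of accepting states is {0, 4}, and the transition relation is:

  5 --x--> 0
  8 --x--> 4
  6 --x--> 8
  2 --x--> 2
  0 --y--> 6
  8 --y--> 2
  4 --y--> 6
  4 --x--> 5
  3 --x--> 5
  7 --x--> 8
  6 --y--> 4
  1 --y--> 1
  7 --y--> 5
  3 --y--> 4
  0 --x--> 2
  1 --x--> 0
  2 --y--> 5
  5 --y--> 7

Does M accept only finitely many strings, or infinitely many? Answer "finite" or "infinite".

infinite

State 2 is reachable from the start and can reach an accepting state, and it lies on the cycle 2 → 2.
Traversing that cycle any number of times yields accepted strings of unbounded length, so the language is infinite.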